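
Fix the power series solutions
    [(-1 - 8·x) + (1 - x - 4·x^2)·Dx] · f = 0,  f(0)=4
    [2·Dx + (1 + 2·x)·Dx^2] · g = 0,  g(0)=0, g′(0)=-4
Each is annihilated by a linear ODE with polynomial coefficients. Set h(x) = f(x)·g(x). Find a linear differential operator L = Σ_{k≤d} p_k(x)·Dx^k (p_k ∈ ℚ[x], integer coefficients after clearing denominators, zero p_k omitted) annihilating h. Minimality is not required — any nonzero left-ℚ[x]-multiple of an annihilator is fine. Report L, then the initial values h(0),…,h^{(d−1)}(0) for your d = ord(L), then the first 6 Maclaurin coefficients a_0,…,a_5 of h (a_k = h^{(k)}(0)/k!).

f: a_k = 4, 4, 20, 36, 116, 260, …
g: a_k = 0, -4, 4, -16/3, 8, -64/5, …
Sym-product of L_f,L_g gives L₀ (≤ ord 2).
L = (10 + 32·x) + (22·x + 40·x^2)·Dx + (-1 - x + 6·x^2 + 8·x^3)·Dx^2  (order 2).
h: a_k = 0, -16, 0, -256/3, -160/3, -6688/15, …
ICs: h(0) = 0, h′(0) = -16.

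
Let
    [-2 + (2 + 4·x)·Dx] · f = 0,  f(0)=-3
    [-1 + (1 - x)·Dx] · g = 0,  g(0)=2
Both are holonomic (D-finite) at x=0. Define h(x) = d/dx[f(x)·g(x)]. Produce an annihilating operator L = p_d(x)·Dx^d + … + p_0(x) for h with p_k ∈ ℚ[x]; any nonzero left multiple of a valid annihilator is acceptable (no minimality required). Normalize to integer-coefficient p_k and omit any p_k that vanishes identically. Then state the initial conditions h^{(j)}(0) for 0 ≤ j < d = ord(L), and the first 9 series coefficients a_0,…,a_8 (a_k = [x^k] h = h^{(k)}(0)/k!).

f: a_k = -3, -3, 3/2, -3/2, 15/8, -21/8, 63/16, -99/16, 1287/128, …
g: a_k = 2, 2, 2, 2, 2, 2, 2, 2, 2, …
f·g: L₀ = L_f ⊗_s L_g, ord ≤ 1·1.
Derive L from L₀ (diff closure).
L = (3 + 12·x + 3·x^2) + (-2 - 3·x + 3·x^2 + 2·x^3)·Dx  (order 1).
h: a_k = -12, -18, -36, -33, -135/2, -135/4, -126, 135/8, -9045/32, …
ICs: h(0) = -12.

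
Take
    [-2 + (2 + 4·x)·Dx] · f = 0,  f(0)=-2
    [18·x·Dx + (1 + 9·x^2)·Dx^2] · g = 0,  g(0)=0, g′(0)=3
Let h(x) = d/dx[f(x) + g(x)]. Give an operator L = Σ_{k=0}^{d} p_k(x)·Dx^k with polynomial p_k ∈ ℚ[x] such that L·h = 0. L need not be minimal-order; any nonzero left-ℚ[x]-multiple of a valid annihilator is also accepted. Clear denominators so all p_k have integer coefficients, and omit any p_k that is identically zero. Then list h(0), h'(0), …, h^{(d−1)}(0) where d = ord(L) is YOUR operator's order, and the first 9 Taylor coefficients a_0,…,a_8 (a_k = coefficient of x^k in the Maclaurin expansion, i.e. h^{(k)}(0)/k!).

L = (-18 - 90·x + 486·x^2 + 486·x^3) + (-21 - 72·x + 360·x^2 + 1944·x^3 + 1701·x^4)·Dx + (-1 + 16·x + 54·x^2 + 198·x^3 + 567·x^4 + 486·x^5)·Dx^2  (order 2).
h: a_k = 1, 2, -30, 5, 937/4, 63/4, -17727/8, 429/8, 1253277/64, …
ICs: h(0) = 1, h′(0) = 2.

f: a_k = -2, -2, 1, -1, 5/4, -7/4, 21/8, -33/8, 429/64, …
g: a_k = 0, 3, 0, -9, 0, 243/5, 0, -2187/7, 0, …
h₀=f+g: left-lcm gives L₀, ord ≤ 3.
h=h₀': d/dx-closure on L₀ ⇒ L.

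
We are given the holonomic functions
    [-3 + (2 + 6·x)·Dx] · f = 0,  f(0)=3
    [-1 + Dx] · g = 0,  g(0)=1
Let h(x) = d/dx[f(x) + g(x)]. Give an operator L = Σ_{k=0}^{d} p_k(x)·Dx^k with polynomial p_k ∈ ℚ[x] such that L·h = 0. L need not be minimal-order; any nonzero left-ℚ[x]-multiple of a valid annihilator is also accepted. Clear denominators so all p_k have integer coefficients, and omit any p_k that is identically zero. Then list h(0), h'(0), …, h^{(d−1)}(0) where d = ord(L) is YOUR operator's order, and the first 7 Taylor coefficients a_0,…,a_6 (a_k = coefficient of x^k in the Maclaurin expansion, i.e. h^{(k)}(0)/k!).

f: a_k = 3, 9/2, -27/8, 81/16, -1215/128, 5103/256, -45927/1024, …
g: a_k = 1, 1, 1/2, 1/6, 1/24, 1/120, 1/720, …
f+g: L₀ = lclm(L_f,L_g), ord ≤ 1+1.
Differentiate: ansatz ord ≤ ord L₀ ⇒ L.
L = (-33 - 18·x) + (23 - 24·x - 36·x^2)·Dx + (10 + 42·x + 36·x^2)·Dx^2  (order 2).
h: a_k = 11/2, -23/4, 251/16, -3629/96, 76577/768, -2066651/7680, 68201723/92160, …
ICs: h(0) = 11/2, h′(0) = -23/4.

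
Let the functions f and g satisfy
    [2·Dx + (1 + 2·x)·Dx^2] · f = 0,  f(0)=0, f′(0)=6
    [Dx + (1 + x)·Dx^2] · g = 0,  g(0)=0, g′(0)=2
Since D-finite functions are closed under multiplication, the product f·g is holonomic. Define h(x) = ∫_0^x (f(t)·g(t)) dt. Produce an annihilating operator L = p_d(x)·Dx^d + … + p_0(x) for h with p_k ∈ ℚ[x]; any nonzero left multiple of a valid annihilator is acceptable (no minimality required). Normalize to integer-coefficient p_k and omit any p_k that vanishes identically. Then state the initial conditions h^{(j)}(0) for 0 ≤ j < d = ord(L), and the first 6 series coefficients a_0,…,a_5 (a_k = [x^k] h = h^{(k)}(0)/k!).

f: a_k = 0, 6, -6, 8, -12, 96/5, …
g: a_k = 0, 2, -1, 2/3, -1/2, 2/5, …
f·g: L₀ = L_f ⊗_s L_g, ord ≤ 2·2.
Integrate: L := L₀·Dx.
L = (20 + 48·x + 32·x^2)·Dx^2 + (66 + 268·x + 360·x^2 + 160·x^3)·Dx^3 + (32 + 180·x + 372·x^2 + 336·x^3 + 112·x^4)·Dx^4 + (3 + 22·x + 63·x^2 + 88·x^3 + 60·x^4 + 16·x^5)·Dx^5  (order 5).
h: a_k = 0, 0, 0, 4, -9/2, 26/5, …
ICs: h(0) = 0, h′(0) = 0, h′′(0) = 0, h′′′(0) = 24, h′′′′(0) = -108.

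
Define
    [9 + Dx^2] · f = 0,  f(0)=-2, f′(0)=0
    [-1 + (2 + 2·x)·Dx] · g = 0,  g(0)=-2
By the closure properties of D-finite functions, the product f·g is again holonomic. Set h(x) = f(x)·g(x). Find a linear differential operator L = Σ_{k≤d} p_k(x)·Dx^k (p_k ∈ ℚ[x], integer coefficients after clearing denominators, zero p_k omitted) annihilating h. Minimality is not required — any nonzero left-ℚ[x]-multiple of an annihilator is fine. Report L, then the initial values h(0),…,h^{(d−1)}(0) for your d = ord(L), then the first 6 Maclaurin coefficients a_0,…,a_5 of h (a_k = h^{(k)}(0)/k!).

L = (39 + 72·x + 36·x^2) + (-4 - 4·x)·Dx + (4 + 8·x + 4·x^2)·Dx^2  (order 2).
h: a_k = 4, 2, -37/2, -35/4, 499/32, 367/64, …
ICs: h(0) = 4, h′(0) = 2.

f: a_k = -2, 0, 9, 0, -27/4, 0, …
g: a_k = -2, -1, 1/4, -1/8, 5/64, -7/128, …
f·g: L₀ = L_f ⊗_s L_g, ord ≤ 2·1.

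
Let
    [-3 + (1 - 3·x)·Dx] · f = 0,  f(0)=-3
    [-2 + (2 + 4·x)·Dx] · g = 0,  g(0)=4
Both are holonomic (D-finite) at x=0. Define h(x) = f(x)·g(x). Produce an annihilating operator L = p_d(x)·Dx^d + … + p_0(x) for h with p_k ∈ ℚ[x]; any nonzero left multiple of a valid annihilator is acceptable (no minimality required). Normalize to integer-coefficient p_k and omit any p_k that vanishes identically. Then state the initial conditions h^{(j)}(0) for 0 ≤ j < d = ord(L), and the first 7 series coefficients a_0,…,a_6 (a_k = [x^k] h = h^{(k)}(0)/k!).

f: a_k = -3, -9, -27, -81, -243, -729, -2187, …
g: a_k = 4, 4, -2, 2, -5/2, 7/2, -21/4, …
L₀ := L_f ⊗_s L_g (sym. prod.), ord ≤ 1.
L = (4 + 3·x) + (-1 + x + 6·x^2)·Dx  (order 1).
h: a_k = -12, -48, -138, -420, -2505/2, -3768, -45153/4, …
ICs: h(0) = -12.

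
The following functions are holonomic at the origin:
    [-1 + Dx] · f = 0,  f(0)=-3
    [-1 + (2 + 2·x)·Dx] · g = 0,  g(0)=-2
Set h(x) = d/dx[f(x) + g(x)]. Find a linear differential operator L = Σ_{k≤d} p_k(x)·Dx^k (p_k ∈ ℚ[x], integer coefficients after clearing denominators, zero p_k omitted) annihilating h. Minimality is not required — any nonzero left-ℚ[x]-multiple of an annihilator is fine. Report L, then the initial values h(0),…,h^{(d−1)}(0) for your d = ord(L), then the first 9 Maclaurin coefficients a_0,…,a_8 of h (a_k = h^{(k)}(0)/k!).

f: a_k = -3, -3, -3/2, -1/2, -1/8, -1/40, -1/240, -1/1680, -1/13440, …
g: a_k = -2, -1, 1/4, -1/8, 5/64, -7/128, 21/512, -33/1024, 429/16384, …
f+g: L₀ = lclm(L_f,L_g), ord ≤ 1+1.
h₀' ⇒ L via d/dx closure of L₀.
L = (-5 - 2·x) + (-1 - 8·x - 4·x^2)·Dx + (6 + 10·x + 4·x^2)·Dx^2  (order 2).
h: a_k = -4, -5/2, -15/8, -3/16, -51/128, 283/1280, -3529/15360, 44917/215040, -675931/3440640, …
ICs: h(0) = -4, h′(0) = -5/2.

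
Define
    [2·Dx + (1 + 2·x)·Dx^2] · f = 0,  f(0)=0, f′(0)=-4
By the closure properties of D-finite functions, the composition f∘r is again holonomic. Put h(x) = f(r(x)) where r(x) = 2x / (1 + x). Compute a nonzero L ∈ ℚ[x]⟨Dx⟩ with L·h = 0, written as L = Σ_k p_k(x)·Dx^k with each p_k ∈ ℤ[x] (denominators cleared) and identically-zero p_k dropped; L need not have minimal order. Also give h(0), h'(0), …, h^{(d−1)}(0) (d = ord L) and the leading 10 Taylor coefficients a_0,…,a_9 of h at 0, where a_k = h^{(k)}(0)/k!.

f: a_k = 0, -4, 4, -16/3, 8, -64/5, 64/3, -256/7, 64, -1024/9, …
Change of var in L_f (x↦r) gives L₀.
L = (6 + 10·x)·Dx + (1 + 6·x + 5·x^2)·Dx^2  (order 2).
h: a_k = 0, -8, 24, -248/3, 312, -6248/5, 5208, -156248/7, 97656, -3906248/9, …
ICs: h(0) = 0, h′(0) = -8.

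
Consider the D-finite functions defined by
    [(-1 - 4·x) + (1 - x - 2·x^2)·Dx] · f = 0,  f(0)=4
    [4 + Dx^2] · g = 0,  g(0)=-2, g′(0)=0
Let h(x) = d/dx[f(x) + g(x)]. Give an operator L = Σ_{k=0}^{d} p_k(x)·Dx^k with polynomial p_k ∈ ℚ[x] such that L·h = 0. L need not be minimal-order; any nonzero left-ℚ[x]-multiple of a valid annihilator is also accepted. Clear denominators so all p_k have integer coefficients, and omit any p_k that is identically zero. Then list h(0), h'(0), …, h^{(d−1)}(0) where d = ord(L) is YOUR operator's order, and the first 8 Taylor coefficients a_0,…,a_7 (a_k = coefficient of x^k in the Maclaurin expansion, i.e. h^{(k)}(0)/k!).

f: a_k = 4, 4, 12, 20, 44, 84, 172, 340, …
g: a_k = -2, 0, 4, 0, -4/3, 0, 8/45, 0, …
Weyl lclm of L_f,L_g ⇒ L₀ (ord ≤ 3).
Derive L from L₀ (diff closure).
L = (576 + 2400·x + 5616·x^2 + 3360·x^3 + 3840·x^4 + 1152·x^5 + 768·x^6) + (-68 - 236·x + 240·x^2 + 488·x^3 + 560·x^4 + 672·x^5 + 448·x^6 + 256·x^7)·Dx + (144 + 600·x + 1404·x^2 + 840·x^3 + 960·x^4 + 288·x^5 + 192·x^6)·Dx^2 + (-17 - 59·x + 60·x^2 + 122·x^3 + 140·x^4 + 168·x^5 + 112·x^6 + 64·x^7)·Dx^3  (order 3).
h: a_k = 4, 32, 60, 512/3, 420, 15496/15, 2380, 1723648/315, …
ICs: h(0) = 4, h′(0) = 32, h′′(0) = 120.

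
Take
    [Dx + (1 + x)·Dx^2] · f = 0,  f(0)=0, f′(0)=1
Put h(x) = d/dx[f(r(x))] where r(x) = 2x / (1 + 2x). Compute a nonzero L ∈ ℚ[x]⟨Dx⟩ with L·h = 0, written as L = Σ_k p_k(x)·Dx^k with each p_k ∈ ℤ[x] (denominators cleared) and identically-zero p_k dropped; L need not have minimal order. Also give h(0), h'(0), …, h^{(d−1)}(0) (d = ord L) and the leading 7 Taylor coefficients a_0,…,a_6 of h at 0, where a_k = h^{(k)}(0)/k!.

L = (6 + 16·x) + (1 + 6·x + 8·x^2)·Dx  (order 1).
h: a_k = 2, -12, 56, -240, 992, -4032, 16256, …
ICs: h(0) = 2.

f: a_k = 0, 1, -1/2, 1/3, -1/4, 1/5, -1/6, …
Substitute x→r, Dx→(1/r')Dx; clear ⇒ L₀.
Derive L from L₀ (diff closure).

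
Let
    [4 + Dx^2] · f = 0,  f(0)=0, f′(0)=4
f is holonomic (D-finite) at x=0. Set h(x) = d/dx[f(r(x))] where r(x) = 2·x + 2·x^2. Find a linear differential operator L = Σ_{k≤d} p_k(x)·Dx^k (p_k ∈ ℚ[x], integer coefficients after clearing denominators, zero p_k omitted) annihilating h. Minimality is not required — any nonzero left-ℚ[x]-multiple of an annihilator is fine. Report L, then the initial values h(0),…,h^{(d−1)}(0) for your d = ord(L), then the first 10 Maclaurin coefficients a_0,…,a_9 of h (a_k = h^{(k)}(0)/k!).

f: a_k = 0, 4, 0, -8/3, 0, 8/15, 0, -16/315, 0, 8/2835, …
f∘r: x↦r, Dx↦Dx/r' in L_f ⇒ L₀.
Differentiate: ansatz ord ≤ ord L₀ ⇒ L.
L = (28 + 128·x + 384·x^2 + 512·x^3 + 256·x^4) + (-6 - 12·x)·Dx + (1 + 4·x + 4·x^2)·Dx^2  (order 2).
h: a_k = 8, 16, -64, -256, -704/3, 384, 51712/45, 45056/45, -141056/315, -13824/7, …
ICs: h(0) = 8, h′(0) = 16.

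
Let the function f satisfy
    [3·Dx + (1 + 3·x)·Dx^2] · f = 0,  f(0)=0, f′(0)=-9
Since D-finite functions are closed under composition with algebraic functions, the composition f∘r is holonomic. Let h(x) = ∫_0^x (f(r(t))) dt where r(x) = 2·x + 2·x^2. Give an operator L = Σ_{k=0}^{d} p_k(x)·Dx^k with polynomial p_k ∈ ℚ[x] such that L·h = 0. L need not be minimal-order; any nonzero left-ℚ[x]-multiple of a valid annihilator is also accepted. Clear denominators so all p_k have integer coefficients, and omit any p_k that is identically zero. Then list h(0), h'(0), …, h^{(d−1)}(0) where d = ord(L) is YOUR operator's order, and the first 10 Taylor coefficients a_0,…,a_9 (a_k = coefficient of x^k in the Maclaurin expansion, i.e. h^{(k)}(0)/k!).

L = (4 + 12·x + 12·x^2)·Dx^2 + (1 + 8·x + 18·x^2 + 12·x^3)·Dx^3  (order 3).
h: a_k = 0, 0, -9, 12, -27, 378/5, -1188/5, 5616/7, -19926/7, 10476, …
ICs: h(0) = 0, h′(0) = 0, h′′(0) = -18.

f: a_k = 0, -9, 27/2, -27, 243/4, -729/5, 729/2, -6561/7, 19683/8, -6561, …
f∘r: x↦r, Dx↦Dx/r' in L_f ⇒ L₀.
∫: right-multiply L₀ by Dx.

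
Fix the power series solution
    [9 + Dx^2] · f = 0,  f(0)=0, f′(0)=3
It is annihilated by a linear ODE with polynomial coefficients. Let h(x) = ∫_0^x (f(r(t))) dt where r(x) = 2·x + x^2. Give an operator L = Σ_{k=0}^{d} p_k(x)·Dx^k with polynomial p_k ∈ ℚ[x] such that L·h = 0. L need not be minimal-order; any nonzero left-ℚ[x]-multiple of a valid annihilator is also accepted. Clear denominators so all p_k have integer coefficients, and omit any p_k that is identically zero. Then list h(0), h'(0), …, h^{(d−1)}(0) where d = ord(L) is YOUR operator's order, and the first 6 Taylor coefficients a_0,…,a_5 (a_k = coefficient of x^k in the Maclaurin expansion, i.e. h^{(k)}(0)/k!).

L = (36 + 108·x + 108·x^2 + 36·x^3)·Dx - Dx^2 + (1 + x)·Dx^3  (order 3).
h: a_k = 0, 0, 3, 1, -9, -54/5, …
ICs: h(0) = 0, h′(0) = 0, h′′(0) = 6.

f: a_k = 0, 3, 0, -9/2, 0, 81/40, …
Substitute x→r, Dx→(1/r')Dx; clear ⇒ L₀.
h=∫₀ˣh₀: take L = L₀·Dx.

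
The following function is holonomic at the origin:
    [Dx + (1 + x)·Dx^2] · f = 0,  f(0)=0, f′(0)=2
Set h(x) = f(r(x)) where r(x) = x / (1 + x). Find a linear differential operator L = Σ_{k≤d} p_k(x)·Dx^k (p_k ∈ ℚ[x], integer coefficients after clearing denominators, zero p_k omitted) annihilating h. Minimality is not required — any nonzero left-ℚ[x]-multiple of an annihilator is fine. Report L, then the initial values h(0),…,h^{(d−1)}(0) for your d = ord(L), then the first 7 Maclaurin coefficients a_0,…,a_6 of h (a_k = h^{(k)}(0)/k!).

f: a_k = 0, 2, -1, 2/3, -1/2, 2/5, -1/3, …
L₀ from L_f via x↦r, Dx↦r'^{-1}Dx.
L = (3 + 4·x)·Dx + (1 + 3·x + 2·x^2)·Dx^2  (order 2).
h: a_k = 0, 2, -3, 14/3, -15/2, 62/5, -21, …
ICs: h(0) = 0, h′(0) = 2.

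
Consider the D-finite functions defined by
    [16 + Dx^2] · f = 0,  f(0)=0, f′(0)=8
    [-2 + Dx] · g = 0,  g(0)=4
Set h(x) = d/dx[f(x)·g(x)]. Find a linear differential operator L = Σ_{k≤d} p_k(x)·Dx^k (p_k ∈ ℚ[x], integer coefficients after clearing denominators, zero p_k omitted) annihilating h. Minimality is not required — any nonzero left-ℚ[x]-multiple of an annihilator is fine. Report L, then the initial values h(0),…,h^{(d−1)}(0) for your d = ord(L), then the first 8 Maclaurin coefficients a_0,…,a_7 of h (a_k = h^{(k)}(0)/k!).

L = 20 - 4·Dx + Dx^2  (order 2).
h: a_k = 32, 128, -64, -512, -1216/3, 2816/15, 17792/45, 2048/15, …
ICs: h(0) = 32, h′(0) = 128.

f: a_k = 0, 8, 0, -64/3, 0, 256/15, 0, -2048/315, …
g: a_k = 4, 8, 8, 16/3, 8/3, 16/15, 16/45, 32/315, …
h₀=f·g: eliminate ⇒ L₀, order ≤ 2·1.
h₀' ⇒ L via d/dx closure of L₀.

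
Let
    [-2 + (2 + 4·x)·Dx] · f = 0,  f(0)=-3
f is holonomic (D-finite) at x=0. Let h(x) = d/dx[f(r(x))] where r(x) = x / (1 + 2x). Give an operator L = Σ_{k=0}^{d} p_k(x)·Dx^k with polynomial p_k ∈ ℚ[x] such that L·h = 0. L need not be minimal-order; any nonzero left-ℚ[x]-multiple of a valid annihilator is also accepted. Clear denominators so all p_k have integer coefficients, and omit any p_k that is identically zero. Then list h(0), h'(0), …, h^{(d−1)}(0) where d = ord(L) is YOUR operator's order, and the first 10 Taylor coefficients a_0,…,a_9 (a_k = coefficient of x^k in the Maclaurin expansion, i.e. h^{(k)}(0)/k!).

f: a_k = -3, -3, 3/2, -3/2, 15/8, -21/8, 63/16, -99/16, 1287/128, -2145/128, …
Substitute x→r, Dx→(1/r')Dx; clear ⇒ L₀.
Differentiate: ansatz ord ≤ ord L₀ ⇒ L.
L = (-5 - 16·x) + (-1 - 6·x - 8·x^2)·Dx  (order 1).
h: a_k = -3, 15, -117/2, 423/2, -5985/8, 21177/8, -151305/16, 547383/16, -16043481/128, 59445765/128, …
ICs: h(0) = -3.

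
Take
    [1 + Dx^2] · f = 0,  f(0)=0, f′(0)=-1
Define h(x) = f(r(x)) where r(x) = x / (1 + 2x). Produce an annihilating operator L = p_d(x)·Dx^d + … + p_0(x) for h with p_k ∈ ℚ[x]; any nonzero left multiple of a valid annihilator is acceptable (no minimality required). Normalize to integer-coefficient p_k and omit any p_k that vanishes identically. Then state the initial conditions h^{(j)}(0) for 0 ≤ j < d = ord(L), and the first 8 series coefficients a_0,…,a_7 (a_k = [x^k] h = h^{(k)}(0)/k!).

L = 1 + (4 + 24·x + 48·x^2 + 32·x^3)·Dx + (1 + 8·x + 24·x^2 + 32·x^3 + 16·x^4)·Dx^2  (order 2).
h: a_k = 0, -1, 2, -23/6, 7, -1441/120, 75/4, -123479/5040, …
ICs: h(0) = 0, h′(0) = -1.

f: a_k = 0, -1, 0, 1/6, 0, -1/120, 0, 1/5040, …
f∘r: x↦r, Dx↦Dx/r' in L_f ⇒ L₀.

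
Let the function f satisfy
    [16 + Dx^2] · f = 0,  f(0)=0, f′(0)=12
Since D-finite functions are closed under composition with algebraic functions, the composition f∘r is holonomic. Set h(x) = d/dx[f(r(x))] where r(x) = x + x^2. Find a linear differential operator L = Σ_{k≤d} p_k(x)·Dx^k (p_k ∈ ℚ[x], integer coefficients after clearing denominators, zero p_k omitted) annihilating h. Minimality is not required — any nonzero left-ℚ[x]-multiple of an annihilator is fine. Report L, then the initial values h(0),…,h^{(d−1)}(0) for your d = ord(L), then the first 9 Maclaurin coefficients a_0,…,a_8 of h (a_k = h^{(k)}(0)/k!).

f: a_k = 0, 12, 0, -32, 0, 128/5, 0, -1024/105, 0, …
h₀=f(r): pull back L_f along r ⇒ L₀.
h=h₀': d/dx-closure on L₀ ⇒ L.
L = (28 + 128·x + 384·x^2 + 512·x^3 + 256·x^4) + (-6 - 12·x)·Dx + (1 + 4·x + 4·x^2)·Dx^2  (order 2).
h: a_k = 12, 24, -96, -384, -352, 576, 25856/15, 22528/15, -70528/105, …
ICs: h(0) = 12, h′(0) = 24.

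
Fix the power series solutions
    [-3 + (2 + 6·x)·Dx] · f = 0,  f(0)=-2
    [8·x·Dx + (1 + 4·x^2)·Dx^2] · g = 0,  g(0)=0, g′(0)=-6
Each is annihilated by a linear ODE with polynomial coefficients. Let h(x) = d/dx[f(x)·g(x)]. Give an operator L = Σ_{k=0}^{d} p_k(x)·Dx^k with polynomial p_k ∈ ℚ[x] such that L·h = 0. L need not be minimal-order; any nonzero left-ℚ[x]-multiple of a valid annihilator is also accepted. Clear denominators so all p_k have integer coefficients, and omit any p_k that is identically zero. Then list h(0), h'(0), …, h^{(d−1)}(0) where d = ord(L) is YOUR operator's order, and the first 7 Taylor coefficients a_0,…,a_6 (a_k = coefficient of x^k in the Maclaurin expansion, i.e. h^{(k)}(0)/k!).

f: a_k = -2, -3, 9/4, -27/8, 405/64, -1701/128, 15309/512, …
g: a_k = 0, -6, 0, 8, 0, -96/5, 0, …
f·g: L₀ = L_f ⊗_s L_g, ord ≤ 1·2.
h₀' ⇒ L via d/dx closure of L₀.
L = (15 + 1440·x + 1656·x^2 - 3456·x^3 - 1296·x^4) + (172 + 1188·x + 3552·x^2 + 1152·x^3 - 12096·x^4 - 5184·x^5)·Dx + (36 + 152·x + 36·x^2 - 256·x^3 - 864·x^4 - 3456·x^5 - 1728·x^6)·Dx^2  (order 2).
h: a_k = 12, 36, -177/2, -15, 2949/32, 105921/160, -2523957/1280, …
ICs: h(0) = 12, h′(0) = 36.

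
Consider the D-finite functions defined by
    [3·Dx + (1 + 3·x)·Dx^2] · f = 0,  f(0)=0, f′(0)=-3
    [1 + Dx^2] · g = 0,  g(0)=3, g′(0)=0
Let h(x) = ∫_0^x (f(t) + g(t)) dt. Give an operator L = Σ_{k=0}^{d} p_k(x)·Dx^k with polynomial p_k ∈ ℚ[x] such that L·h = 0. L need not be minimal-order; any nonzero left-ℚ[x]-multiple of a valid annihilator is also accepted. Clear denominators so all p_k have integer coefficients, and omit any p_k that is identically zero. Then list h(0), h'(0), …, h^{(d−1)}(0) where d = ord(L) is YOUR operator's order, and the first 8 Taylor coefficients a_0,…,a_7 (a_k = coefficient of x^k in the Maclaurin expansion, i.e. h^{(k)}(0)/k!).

L = (165 + 18·x + 27·x^2)·Dx^2 + (19 + 63·x + 27·x^2 + 27·x^3)·Dx^3 + (165 + 18·x + 27·x^2)·Dx^4 + (19 + 63·x + 27·x^2 + 27·x^3)·Dx^5  (order 5).
h: a_k = 0, 3, -3/2, 1, -9/4, 163/40, -81/10, 29159/1680, …
ICs: h(0) = 0, h′(0) = 3, h′′(0) = -3, h′′′(0) = 6, h′′′′(0) = -54.

f: a_k = 0, -3, 9/2, -9, 81/4, -243/5, 243/2, -2187/7, …
g: a_k = 3, 0, -3/2, 0, 1/8, 0, -1/240, 0, …
Weyl lclm of L_f,L_g ⇒ L₀ (ord ≤ 4).
Integrate: L := L₀·Dx.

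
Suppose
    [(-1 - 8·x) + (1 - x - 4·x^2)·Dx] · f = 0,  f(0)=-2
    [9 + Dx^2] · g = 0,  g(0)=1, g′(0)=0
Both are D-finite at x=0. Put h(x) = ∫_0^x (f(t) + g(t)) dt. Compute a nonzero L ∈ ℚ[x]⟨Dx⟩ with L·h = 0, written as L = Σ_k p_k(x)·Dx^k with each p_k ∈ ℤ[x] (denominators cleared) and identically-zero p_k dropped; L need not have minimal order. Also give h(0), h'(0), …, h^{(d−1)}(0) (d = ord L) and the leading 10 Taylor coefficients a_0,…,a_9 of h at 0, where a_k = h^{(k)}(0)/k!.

f: a_k = -2, -2, -10, -18, -58, -130, -362, -882, -2330, -5858, …
g: a_k = 1, 0, -9/2, 0, 27/8, 0, -81/80, 0, 729/4480, 0, …
h₀=f+g: left-lcm gives L₀, ord ≤ 3.
h=∫₀ˣh₀: take L = L₀·Dx.
L = (567 + 4806·x + 3321·x^2 + 9936·x^3 + 6480·x^4 + 10368·x^5)·Dx + (-171 + 117·x + 441·x^2 - 135·x^3 + 540·x^4 + 3888·x^5 + 5184·x^6)·Dx^2 + (63 + 534·x + 369·x^2 + 1104·x^3 + 720·x^4 + 1152·x^5)·Dx^3 + (-19 + 13·x + 49·x^2 - 15·x^3 + 60·x^4 + 432·x^5 + 576·x^6)·Dx^4  (order 4).
h: a_k = 0, -1, -1, -29/6, -9/2, -437/40, -65/3, -29041/560, -441/4, -10437671/40320, …
ICs: h(0) = 0, h′(0) = -1, h′′(0) = -2, h′′′(0) = -29.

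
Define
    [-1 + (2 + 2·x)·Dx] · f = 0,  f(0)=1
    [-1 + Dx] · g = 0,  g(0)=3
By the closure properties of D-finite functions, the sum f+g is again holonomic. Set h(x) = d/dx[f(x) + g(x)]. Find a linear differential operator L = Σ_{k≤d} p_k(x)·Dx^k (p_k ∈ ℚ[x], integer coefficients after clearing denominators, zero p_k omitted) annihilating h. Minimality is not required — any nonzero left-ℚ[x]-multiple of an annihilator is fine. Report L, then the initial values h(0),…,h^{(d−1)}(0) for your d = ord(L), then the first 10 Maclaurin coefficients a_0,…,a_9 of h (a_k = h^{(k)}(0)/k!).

f: a_k = 1, 1/2, -1/8, 1/16, -5/128, 7/256, -21/1024, 33/2048, -429/32768, 715/65536, …
g: a_k = 3, 3, 3/2, 1/2, 1/8, 1/40, 1/240, 1/1680, 1/13440, 1/120960, …
Weyl lclm of L_f,L_g ⇒ L₀ (ord ≤ 2).
h₀' ⇒ L via d/dx closure of L₀.
L = (-5 - 2·x) + (-1 - 8·x - 4·x^2)·Dx + (6 + 10·x + 4·x^2)·Dx^2  (order 2).
h: a_k = 7/2, 11/4, 27/16, 11/32, 67/256, -251/2560, 3593/30720, -44789/430080, 676187/6881280, -11485451/123863040, …
ICs: h(0) = 7/2, h′(0) = 11/4.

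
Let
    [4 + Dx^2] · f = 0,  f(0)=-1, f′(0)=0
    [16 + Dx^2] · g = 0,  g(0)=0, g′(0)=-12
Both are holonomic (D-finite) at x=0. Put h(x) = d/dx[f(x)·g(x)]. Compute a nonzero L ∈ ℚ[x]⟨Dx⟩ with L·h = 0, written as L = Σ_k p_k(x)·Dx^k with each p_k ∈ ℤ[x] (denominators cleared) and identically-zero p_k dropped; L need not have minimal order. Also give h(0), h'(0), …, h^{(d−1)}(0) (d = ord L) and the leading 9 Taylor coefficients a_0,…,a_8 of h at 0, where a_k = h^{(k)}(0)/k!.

f: a_k = -1, 0, 2, 0, -2/3, 0, 4/45, 0, -2/315, …
g: a_k = 0, -12, 0, 32, 0, -128/5, 0, 1024/105, 0, …
h₀=f·g: eliminate ⇒ L₀, order ≤ 2·2.
Differentiate: ansatz ord ≤ ord L₀ ⇒ L.
L = 144 + 40·Dx^2 + Dx^4  (order 4).
h: a_k = 12, 0, -168, 0, 488, 0, -8752/15, 0, 5624/15, …
ICs: h(0) = 12, h′(0) = 0, h′′(0) = -336, h′′′(0) = 0.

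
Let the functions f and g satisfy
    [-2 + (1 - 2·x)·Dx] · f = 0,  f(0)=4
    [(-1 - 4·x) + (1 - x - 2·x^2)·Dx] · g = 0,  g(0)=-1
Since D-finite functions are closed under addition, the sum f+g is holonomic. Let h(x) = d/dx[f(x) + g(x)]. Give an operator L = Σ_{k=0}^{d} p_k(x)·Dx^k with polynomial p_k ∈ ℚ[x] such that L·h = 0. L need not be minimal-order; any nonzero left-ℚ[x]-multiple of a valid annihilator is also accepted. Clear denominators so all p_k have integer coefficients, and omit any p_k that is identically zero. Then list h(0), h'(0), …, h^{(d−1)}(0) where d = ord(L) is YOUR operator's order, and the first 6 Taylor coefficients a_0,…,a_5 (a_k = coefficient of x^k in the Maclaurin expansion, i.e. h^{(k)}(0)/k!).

L = 12 + (3 + 12·x)·Dx + (-1 + x + 2·x^2)·Dx^2  (order 2).
h: a_k = 7, 26, 81, 212, 535, 1278, …
ICs: h(0) = 7, h′(0) = 26.

f: a_k = 4, 8, 16, 32, 64, 128, …
g: a_k = -1, -1, -3, -5, -11, -21, …
L₀ := lclm(L_f,L_g); ord L₀ ≤ 1+1.
h₀' ⇒ L via d/dx closure of L₀.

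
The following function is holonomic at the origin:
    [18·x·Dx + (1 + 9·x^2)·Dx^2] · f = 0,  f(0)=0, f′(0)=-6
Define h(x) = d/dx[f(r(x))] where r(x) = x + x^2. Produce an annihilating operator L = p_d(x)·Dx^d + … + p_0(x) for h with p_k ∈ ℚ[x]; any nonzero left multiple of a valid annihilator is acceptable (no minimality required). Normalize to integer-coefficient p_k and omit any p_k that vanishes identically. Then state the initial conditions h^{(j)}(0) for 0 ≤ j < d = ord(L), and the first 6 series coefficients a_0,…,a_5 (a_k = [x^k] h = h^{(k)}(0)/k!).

f: a_k = 0, -6, 0, 18, 0, -486/5, …
h₀=f(r): pull back L_f along r ⇒ L₀.
Differentiate: ansatz ord ≤ ord L₀ ⇒ L.
L = (-2 + 18·x + 72·x^2 + 108·x^3 + 54·x^4) + (1 + 2·x + 9·x^2 + 36·x^3 + 45·x^4 + 18·x^5)·Dx  (order 1).
h: a_k = -6, -12, 54, 216, -216, -2808, …
ICs: h(0) = -6.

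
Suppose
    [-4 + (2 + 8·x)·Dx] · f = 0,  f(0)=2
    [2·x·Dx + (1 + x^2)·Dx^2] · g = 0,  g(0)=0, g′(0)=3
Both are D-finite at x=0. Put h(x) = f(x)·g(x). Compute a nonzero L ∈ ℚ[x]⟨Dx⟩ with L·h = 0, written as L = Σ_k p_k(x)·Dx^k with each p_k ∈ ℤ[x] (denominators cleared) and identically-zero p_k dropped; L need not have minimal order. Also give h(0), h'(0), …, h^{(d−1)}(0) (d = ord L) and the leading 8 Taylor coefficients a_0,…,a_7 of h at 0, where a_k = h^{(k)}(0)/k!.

f: a_k = 2, 4, -4, 8, -20, 56, -168, 528, …
g: a_k = 0, 3, 0, -1, 0, 3/5, 0, -3/7, …
L₀ := L_f ⊗_s L_g (sym. prod.), ord ≤ 2.
L = (12 - 4·x - 4·x^2) + (-4 - 14·x + 12·x^2 + 16·x^3)·Dx + (1 + 8·x + 17·x^2 + 8·x^3 + 16·x^4)·Dx^2  (order 2).
h: a_k = 0, 6, 12, -14, 20, -274/5, 812/5, -17054/35, …
ICs: h(0) = 0, h′(0) = 6.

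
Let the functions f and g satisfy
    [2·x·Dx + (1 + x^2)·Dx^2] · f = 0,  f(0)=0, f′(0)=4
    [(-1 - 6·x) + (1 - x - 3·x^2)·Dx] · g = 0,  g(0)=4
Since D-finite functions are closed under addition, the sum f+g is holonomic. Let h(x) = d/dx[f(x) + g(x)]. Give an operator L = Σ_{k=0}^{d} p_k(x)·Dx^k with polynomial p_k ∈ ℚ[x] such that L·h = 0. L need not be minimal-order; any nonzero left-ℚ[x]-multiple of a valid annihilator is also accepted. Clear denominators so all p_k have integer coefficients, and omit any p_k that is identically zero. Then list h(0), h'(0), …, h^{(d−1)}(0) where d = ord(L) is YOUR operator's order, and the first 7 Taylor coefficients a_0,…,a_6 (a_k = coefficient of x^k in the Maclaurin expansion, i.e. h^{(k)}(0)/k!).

f: a_k = 0, 4, 0, -4/3, 0, 4/5, 0, …
g: a_k = 4, 4, 16, 28, 76, 160, 388, …
f+g: L₀ = lclm(L_f,L_g), ord ≤ 2+1.
h=h₀': d/dx-closure on L₀ ⇒ L.
L = (8 - 32·x - 300·x^2 - 504·x^3 - 1134·x^4 - 162·x^6) + (-22 - 148·x - 184·x^2 - 576·x^3 - 441·x^4 - 918·x^5 - 27·x^6 - 162·x^7)·Dx + (4 + 6·x + 18·x^2 - 60·x^3 - 85·x^4 - 75·x^5 - 126·x^6 - 9·x^7 - 27·x^8)·Dx^2  (order 2).
h: a_k = 8, 32, 80, 304, 804, 2328, 6072, …
ICs: h(0) = 8, h′(0) = 32.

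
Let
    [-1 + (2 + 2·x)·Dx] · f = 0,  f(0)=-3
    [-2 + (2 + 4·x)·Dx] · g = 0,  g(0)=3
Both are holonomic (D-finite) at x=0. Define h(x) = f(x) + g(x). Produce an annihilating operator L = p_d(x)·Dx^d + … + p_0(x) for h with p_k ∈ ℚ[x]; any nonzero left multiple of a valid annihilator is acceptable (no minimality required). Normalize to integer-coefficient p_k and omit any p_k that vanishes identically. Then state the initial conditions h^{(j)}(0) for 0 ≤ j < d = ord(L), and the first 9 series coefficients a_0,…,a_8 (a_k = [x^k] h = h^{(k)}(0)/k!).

f: a_k = -3, -3/2, 3/8, -3/16, 15/128, -21/256, 63/1024, -99/2048, 1287/32768, …
g: a_k = 3, 3, -3/2, 3/2, -15/8, 21/8, -63/16, 99/16, -1287/128, …
Weyl lclm of L_f,L_g ⇒ L₀ (ord ≤ 2).
L = -1 + (3 + 4·x)·Dx + (2 + 6·x + 4·x^2)·Dx^2  (order 2).
h: a_k = 0, 3/2, -9/8, 21/16, -225/128, 651/256, -3969/1024, 12573/2048, -328185/32768, …
ICs: h(0) = 0, h′(0) = 3/2.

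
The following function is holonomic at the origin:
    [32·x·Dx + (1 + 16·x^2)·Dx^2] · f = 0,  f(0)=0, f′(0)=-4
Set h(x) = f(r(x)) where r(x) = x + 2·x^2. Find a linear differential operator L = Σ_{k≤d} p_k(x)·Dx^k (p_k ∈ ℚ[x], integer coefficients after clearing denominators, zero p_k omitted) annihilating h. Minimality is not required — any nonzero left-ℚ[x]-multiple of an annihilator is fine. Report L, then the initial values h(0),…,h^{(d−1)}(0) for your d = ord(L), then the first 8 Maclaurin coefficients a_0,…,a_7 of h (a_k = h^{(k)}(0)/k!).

f: a_k = 0, -4, 0, 64/3, 0, -1024/5, 0, 16384/7, …
Substitute x→r, Dx→(1/r')Dx; clear ⇒ L₀.
L = (-4 + 32·x + 256·x^2 + 768·x^3 + 768·x^4)·Dx + (1 + 4·x + 16·x^2 + 128·x^3 + 320·x^4 + 256·x^5)·Dx^2  (order 2).
h: a_k = 0, -4, -8, 64/3, 128, 256/5, -5632/3, -40960/7, …
ICs: h(0) = 0, h′(0) = -4.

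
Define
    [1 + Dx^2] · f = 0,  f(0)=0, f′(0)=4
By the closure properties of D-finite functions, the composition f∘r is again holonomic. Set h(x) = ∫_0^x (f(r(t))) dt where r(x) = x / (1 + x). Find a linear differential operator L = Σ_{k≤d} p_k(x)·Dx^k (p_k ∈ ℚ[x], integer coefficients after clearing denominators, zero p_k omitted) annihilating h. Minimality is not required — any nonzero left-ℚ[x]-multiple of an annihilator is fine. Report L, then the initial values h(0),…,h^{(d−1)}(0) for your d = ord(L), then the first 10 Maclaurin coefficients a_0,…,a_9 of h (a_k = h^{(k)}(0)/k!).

f: a_k = 0, 4, 0, -2/3, 0, 1/30, 0, -1/1260, 0, 1/90720, …
h₀=f(r): pull back L_f along r ⇒ L₀.
∫: right-multiply L₀ by Dx.
L = Dx + (2 + 6·x + 6·x^2 + 2·x^3)·Dx^2 + (1 + 4·x + 6·x^2 + 4·x^3 + x^4)·Dx^3  (order 3).
h: a_k = 0, 0, 2, -4/3, 5/6, -2/5, 1/180, 5/14, -6931/10080, 1591/1620, …
ICs: h(0) = 0, h′(0) = 0, h′′(0) = 4.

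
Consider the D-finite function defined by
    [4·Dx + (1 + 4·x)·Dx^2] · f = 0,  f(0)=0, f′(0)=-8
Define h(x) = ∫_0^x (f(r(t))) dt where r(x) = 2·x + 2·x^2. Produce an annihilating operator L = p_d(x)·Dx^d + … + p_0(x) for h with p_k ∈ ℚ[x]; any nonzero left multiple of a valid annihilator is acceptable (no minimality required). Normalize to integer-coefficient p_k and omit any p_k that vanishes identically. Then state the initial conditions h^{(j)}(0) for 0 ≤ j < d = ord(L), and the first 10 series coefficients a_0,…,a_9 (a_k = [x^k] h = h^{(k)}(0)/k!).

f: a_k = 0, -8, 16, -128/3, 128, -2048/5, 4096/3, -32768/7, 16384, -524288/9, …
f∘r: x↦r, Dx↦Dx/r' in L_f ⇒ L₀.
∫: right-multiply L₀ by Dx.
L = (6 + 16·x + 16·x^2)·Dx^2 + (1 + 10·x + 24·x^2 + 16·x^3)·Dx^3  (order 3).
h: a_k = 0, 0, -8, 16, -160/3, 1088/5, -14848/15, 33792/7, -173056/7, 1181696/9, …
ICs: h(0) = 0, h′(0) = 0, h′′(0) = -16.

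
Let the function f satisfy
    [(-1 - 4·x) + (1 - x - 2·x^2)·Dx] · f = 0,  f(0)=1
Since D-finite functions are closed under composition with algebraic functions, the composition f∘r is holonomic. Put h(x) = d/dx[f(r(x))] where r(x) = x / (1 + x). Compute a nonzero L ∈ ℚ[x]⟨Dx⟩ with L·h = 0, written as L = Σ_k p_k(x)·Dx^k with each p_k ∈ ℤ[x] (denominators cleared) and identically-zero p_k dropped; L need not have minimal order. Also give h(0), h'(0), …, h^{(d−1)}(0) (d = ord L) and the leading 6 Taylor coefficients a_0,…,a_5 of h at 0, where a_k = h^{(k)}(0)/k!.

L = (4 + 12·x + 36·x^2 + 20·x^3) + (-1 - 7·x - 9·x^2 + 7·x^3 + 10·x^4)·Dx  (order 1).
h: a_k = 1, 4, 0, 16, -20, 72, …
ICs: h(0) = 1.

f: a_k = 1, 1, 3, 5, 11, 21, …
f∘r: x↦r, Dx↦Dx/r' in L_f ⇒ L₀.
Differentiate: ansatz ord ≤ ord L₀ ⇒ L.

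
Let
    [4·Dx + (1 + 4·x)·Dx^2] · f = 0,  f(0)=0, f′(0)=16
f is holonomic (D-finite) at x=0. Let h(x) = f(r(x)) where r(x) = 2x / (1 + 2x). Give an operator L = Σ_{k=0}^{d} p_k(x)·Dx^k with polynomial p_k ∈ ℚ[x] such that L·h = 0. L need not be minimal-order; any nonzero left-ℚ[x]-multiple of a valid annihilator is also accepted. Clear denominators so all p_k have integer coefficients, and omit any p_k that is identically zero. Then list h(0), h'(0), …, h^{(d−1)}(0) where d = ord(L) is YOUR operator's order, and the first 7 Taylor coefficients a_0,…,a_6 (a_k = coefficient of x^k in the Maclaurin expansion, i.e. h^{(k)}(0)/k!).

L = (12 + 40·x)·Dx + (1 + 12·x + 20·x^2)·Dx^2  (order 2).
h: a_k = 0, 32, -192, 3968/3, -9984, 399872/5, -666624, …
ICs: h(0) = 0, h′(0) = 32.

f: a_k = 0, 16, -32, 256/3, -256, 4096/5, -8192/3, …
h₀=f(r): pull back L_f along r ⇒ L₀.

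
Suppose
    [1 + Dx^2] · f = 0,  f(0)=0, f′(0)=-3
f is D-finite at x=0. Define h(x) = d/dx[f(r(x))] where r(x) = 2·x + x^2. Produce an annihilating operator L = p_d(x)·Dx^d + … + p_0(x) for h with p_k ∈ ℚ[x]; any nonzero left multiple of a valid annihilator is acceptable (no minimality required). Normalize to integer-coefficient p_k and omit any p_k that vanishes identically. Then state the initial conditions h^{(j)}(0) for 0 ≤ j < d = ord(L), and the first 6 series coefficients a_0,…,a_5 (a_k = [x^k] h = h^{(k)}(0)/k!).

L = (7 + 16·x + 24·x^2 + 16·x^3 + 4·x^4) + (-3 - 3·x)·Dx + (1 + 2·x + x^2)·Dx^2  (order 2).
h: a_k = -6, -6, 12, 24, 11, -9, …
ICs: h(0) = -6, h′(0) = -6.

f: a_k = 0, -3, 0, 1/2, 0, -1/40, …
L₀ from L_f via x↦r, Dx↦r'^{-1}Dx.
h=h₀': d/dx-closure on L₀ ⇒ L.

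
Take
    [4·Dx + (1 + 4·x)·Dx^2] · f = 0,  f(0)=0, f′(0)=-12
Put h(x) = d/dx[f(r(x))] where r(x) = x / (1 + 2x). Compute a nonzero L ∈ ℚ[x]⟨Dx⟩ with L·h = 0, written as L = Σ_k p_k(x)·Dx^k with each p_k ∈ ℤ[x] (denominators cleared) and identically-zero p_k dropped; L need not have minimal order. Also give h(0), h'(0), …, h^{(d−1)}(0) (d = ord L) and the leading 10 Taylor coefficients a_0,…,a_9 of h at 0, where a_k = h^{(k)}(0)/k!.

f: a_k = 0, -12, 24, -64, 192, -3072/5, 2048, -49152/7, 24576, -262144/3, …
L₀ from L_f via x↦r, Dx↦r'^{-1}Dx.
h=h₀': d/dx-closure on L₀ ⇒ L.
L = (8 + 24·x) + (1 + 8·x + 12·x^2)·Dx  (order 1).
h: a_k = -12, 96, -624, 3840, -23232, 139776, -839424, 5038080, -30231552, 181395456, …
ICs: h(0) = -12.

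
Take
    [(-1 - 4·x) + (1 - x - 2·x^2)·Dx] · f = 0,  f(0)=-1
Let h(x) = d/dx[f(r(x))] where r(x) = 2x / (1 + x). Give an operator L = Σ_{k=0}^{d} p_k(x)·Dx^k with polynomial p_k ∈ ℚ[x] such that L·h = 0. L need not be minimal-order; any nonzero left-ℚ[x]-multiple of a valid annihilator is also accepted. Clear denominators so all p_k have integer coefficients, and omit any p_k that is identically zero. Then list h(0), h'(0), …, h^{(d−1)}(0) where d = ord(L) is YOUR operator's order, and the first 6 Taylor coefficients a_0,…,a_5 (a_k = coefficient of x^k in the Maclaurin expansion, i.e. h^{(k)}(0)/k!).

f: a_k = -1, -1, -3, -5, -11, -21, …
h₀=f(r): pull back L_f along r ⇒ L₀.
h₀' ⇒ L via d/dx closure of L₀.
L = (10 + 54·x + 270·x^2 + 162·x^3) + (-1 - 10·x + 90·x^3 + 81·x^4)·Dx  (order 1).
h: a_k = -2, -20, -54, -360, -810, -4860, …
ICs: h(0) = -2.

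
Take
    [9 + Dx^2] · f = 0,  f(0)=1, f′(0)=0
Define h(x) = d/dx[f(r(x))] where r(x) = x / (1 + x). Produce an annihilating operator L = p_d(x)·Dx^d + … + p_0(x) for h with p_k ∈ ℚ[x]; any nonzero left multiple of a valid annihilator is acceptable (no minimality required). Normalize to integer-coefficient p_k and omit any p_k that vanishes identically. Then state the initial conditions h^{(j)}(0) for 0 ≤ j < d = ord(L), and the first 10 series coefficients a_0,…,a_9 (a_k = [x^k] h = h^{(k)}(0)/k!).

f: a_k = 1, 0, -9/2, 0, 27/8, 0, -81/80, 0, 729/4480, 0, …
Change of var in L_f (x↦r) gives L₀.
h₀' ⇒ L via d/dx closure of L₀.
L = (15 + 12·x + 6·x^2) + (6 + 18·x + 18·x^2 + 6·x^3)·Dx + (1 + 4·x + 6·x^2 + 4·x^3 + x^4)·Dx^2  (order 2).
h: a_k = 0, -9, 27, -81/2, 45/2, 2457/40, -9639/40, 293553/560, -491913/560, 5432751/4480, …
ICs: h(0) = 0, h′(0) = -9.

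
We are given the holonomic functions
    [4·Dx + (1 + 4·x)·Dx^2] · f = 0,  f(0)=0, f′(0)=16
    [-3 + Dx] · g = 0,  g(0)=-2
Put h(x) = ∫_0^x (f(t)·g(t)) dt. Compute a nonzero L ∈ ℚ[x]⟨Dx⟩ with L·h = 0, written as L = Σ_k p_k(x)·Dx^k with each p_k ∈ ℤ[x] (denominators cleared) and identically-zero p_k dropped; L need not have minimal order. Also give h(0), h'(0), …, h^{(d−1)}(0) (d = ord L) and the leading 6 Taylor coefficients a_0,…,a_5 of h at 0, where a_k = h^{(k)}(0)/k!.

L = (-3 + 36·x)·Dx + (-2 - 24·x)·Dx^2 + (1 + 4·x)·Dx^3  (order 3).
h: a_k = 0, 0, -16, -32/3, -92/3, 144/5, …
ICs: h(0) = 0, h′(0) = 0, h′′(0) = -32.

f: a_k = 0, 16, -32, 256/3, -256, 4096/5, …
g: a_k = -2, -6, -9, -9, -27/4, -81/20, …
L₀ := L_f ⊗_s L_g (sym. prod.), ord ≤ 2.
Integrate: L := L₀·Dx.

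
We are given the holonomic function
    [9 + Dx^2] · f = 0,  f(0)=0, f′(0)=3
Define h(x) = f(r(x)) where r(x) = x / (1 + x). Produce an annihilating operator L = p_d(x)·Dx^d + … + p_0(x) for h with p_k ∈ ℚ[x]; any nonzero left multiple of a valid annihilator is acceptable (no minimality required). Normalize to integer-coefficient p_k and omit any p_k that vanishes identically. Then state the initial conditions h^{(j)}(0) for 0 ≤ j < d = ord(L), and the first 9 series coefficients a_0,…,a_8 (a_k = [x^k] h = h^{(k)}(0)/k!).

L = 9 + (2 + 6·x + 6·x^2 + 2·x^3)·Dx + (1 + 4·x + 6·x^2 + 4·x^3 + x^4)·Dx^2  (order 2).
h: a_k = 0, 3, -3, -3/2, 21/2, -879/40, 255/8, -19353/560, 1893/80, …
ICs: h(0) = 0, h′(0) = 3.

f: a_k = 0, 3, 0, -9/2, 0, 81/40, 0, -243/560, 0, …
L₀ from L_f via x↦r, Dx↦r'^{-1}Dx.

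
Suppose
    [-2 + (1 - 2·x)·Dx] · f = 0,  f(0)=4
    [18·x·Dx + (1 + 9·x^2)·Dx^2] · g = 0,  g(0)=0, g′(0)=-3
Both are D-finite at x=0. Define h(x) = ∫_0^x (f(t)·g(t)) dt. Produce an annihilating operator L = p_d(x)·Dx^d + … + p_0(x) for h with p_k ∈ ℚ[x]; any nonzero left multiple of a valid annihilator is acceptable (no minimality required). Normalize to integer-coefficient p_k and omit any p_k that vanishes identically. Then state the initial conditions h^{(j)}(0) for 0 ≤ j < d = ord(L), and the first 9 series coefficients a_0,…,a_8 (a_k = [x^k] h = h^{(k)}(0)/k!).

L = 36·x·Dx + (4 - 18·x + 72·x^2)·Dx^2 + (-1 + 2·x - 9·x^2 + 18·x^3)·Dx^3  (order 3).
h: a_k = 0, 0, -6, -8, -3, -24/5, -202/5, -2424/35, 2451/70, …
ICs: h(0) = 0, h′(0) = 0, h′′(0) = -12.

f: a_k = 4, 8, 16, 32, 64, 128, 256, 512, 1024, …
g: a_k = 0, -3, 0, 9, 0, -243/5, 0, 2187/7, 0, …
h₀=f·g: eliminate ⇒ L₀, order ≤ 1·2.
∫: right-multiply L₀ by Dx.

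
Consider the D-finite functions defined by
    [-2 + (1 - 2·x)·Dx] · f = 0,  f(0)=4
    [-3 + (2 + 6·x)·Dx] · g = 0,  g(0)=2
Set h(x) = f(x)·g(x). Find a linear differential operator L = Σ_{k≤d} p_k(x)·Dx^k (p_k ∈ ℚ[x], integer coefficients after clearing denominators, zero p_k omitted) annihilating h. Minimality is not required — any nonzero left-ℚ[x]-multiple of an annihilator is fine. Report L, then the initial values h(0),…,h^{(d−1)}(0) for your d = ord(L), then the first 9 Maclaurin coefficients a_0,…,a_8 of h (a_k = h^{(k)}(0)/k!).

f: a_k = 4, 8, 16, 32, 64, 128, 256, 512, 1024, …
g: a_k = 2, 3, -9/4, 27/8, -405/64, 1701/128, -15309/512, 72171/1024, -2814669/16384, …
Product ⇒ symmetric product L₀, ord ≤ 1.
L = (7 + 6·x) + (-2 - 2·x + 12·x^2)·Dx  (order 1).
h: a_k = 8, 28, 47, 215/2, 3035/16, 13841/32, 95419/128, 453847/256, 11708435/4096, …
ICs: h(0) = 8.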